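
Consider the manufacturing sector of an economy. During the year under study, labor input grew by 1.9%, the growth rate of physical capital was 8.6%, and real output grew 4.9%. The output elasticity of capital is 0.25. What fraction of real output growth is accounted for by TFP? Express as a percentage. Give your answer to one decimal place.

27.0%

Labor's share = 1 − 0.25 = 0.75.
Physical capital: 0.25 × 8.6 = 2.15 pp.
Labor input: 0.75 × 1.9 = 1.425 pp.
TFP growth = 4.9 − 3.575 = 1.325%.
TFP share of growth = 1.325 / 4.9 × 100 = 27.041%.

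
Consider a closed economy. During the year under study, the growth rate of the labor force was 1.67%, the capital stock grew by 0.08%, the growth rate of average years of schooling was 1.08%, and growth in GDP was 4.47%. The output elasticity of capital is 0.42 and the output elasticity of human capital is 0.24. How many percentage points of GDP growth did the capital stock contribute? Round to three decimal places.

Contribution = share × growth = 0.42 × 0.08 = 0.0336 pp.

0.034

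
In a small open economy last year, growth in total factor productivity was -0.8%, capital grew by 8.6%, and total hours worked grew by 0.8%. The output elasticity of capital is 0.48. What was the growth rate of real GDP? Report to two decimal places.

Labor's share = 1 − 0.48 = 0.52.
Capital: 0.48 × 8.6 = 4.128 pp.
Total hours worked: 0.52 × 0.8 = 0.416 pp.
Output growth = -0.8 + 4.544 = 3.744%.

3.74%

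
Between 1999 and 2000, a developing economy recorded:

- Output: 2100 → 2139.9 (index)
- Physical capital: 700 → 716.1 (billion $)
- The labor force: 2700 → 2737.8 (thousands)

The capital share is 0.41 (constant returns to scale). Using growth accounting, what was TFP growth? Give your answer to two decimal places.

Output growth = (2139.9 − 2100) / 2100 = 1.9%.
Physical capital growth = (716.1 − 700) / 700 = 2.3%.
The labor force growth = (2737.8 − 2700) / 2700 = 1.4%.
Labor's share = 1 − 0.41 = 0.59.
Physical capital: 0.41 × 2.3 = 0.943 pp.
The labor force: 0.59 × 1.4 = 0.826 pp.
TFP growth = 1.9 − 1.769 = 0.131%.

TFP grew 0.13%.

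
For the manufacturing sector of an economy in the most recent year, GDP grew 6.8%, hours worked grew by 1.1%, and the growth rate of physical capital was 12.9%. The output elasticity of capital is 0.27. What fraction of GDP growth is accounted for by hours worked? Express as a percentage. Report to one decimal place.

Hours worked accounted for 11.8% of growth.

Labor's share = 1 − 0.27 = 0.73.
Hours worked contributed 0.73 × 1.1 = 0.803 pp.
Share of growth = 0.803 / 6.8 × 100 = 11.809%.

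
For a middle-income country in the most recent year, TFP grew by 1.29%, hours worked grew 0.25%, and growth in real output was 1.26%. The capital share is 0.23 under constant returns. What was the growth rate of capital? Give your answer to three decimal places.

Labor's share = 1 − 0.23 = 0.77.
gY = gA + 0.77×0.25 + 0.23×g.
0.23×g = 1.26 − 1.29 − 0.1925 = -0.2225.
g = -0.2225 / 0.23 = -0.96739%.

-0.967%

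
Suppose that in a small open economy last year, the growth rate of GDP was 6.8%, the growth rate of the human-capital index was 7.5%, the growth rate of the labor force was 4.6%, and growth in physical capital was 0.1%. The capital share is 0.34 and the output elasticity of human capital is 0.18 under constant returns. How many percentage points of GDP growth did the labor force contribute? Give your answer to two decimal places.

2.21 pp

Labor's share = 1 − 0.34 − 0.18 = 0.48.
Contribution = share × growth = 0.48 × 4.6 = 2.208 pp.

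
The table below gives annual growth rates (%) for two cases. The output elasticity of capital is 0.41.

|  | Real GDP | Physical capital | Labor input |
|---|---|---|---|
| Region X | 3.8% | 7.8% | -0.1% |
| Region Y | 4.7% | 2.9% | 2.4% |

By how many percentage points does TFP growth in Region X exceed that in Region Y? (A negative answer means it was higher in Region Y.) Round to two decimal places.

-1.43 percentage points

Labor's share = 1 − 0.41 = 0.59.
Region X: TFP = 3.8 − 3.198 + 0.059 = 0.661%.
Region Y: TFP = 4.7 − 1.189 − 1.416 = 2.095%.
Difference = 0.661 − (2.095) = -1.434 pp.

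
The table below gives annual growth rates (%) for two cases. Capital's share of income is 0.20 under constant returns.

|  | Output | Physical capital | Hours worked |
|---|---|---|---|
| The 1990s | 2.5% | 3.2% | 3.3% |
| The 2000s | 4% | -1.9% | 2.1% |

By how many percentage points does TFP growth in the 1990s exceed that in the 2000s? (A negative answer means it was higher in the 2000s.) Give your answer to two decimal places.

Labor's share = 1 − 0.2 = 0.8.
The 1990s: TFP = 2.5 − 0.64 − 2.64 = -0.78%.
The 2000s: TFP = 4 + 0.38 − 1.68 = 2.7%.
Difference = -0.78 − (2.7) = -3.48 pp.

-3.48 percentage points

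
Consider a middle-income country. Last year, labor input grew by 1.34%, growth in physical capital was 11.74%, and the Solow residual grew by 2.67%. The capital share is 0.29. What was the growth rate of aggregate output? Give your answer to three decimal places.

Labor's share = 1 − 0.29 = 0.71.
Physical capital: 0.29 × 11.74 = 3.4046 pp.
Labor input: 0.71 × 1.34 = 0.9514 pp.
Output growth = 2.67 + 4.356 = 7.026%.

Aggregate output grew 7.026%.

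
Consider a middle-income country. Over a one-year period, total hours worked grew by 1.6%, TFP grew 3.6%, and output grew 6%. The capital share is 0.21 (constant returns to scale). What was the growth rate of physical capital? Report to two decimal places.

Labor's share = 1 − 0.21 = 0.79.
gY = gA + 0.79×1.6 + 0.21×g.
0.21×g = 6 − 3.6 − 1.264 = 1.136.
g = 1.136 / 0.21 = 5.4095%.

Physical capital growth was 5.41%.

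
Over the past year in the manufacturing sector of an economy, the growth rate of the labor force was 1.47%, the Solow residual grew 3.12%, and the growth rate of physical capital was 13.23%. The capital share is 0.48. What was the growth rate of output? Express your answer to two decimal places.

10.23%

Labor's share = 1 − 0.48 = 0.52.
Physical capital: 0.48 × 13.23 = 6.3504 pp.
The labor force: 0.52 × 1.47 = 0.7644 pp.
Output growth = 3.12 + 7.1148 = 10.2348%.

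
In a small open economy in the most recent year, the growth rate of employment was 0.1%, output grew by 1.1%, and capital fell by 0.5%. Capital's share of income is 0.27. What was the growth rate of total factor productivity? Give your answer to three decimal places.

Labor's share = 1 − 0.27 = 0.73.
Capital: 0.27 × (-0.5) = -0.135 pp.
Employment: 0.73 × 0.1 = 0.073 pp.
TFP growth = 1.1 + 0.062 = 1.162%.

Total factor productivity growth was 1.162%.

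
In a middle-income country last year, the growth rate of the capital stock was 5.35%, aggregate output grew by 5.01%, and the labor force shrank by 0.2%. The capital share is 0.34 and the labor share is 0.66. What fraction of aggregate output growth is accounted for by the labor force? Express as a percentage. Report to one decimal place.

Labor's share = 1 − 0.34 = 0.66.
The labor force contributed 0.66 × (-0.2) = -0.132 pp.
Share of growth = -0.132 / 5.01 × 100 = -2.635%.

-2.6%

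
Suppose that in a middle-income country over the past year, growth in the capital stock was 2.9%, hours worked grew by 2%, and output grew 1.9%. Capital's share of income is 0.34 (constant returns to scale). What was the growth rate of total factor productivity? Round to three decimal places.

Labor's share = 1 − 0.34 = 0.66.
The capital stock: 0.34 × 2.9 = 0.986 pp.
Hours worked: 0.66 × 2 = 1.32 pp.
TFP growth = 1.9 − 2.306 = -0.406%.

-0.406%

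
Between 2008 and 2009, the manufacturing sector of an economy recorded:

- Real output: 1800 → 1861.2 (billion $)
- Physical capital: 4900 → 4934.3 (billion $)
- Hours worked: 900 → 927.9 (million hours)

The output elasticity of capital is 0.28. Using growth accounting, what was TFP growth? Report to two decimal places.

Real output growth = (1861.2 − 1800) / 1800 = 3.4%.
Physical capital growth = (4934.3 − 4900) / 4900 = 0.7%.
Hours worked growth = (927.9 − 900) / 900 = 3.1%.
Labor's share = 1 − 0.28 = 0.72.
Physical capital: 0.28 × 0.7 = 0.196 pp.
Hours worked: 0.72 × 3.1 = 2.232 pp.
TFP growth = 3.4 − 2.428 = 0.972%.

TFP grew 0.97%.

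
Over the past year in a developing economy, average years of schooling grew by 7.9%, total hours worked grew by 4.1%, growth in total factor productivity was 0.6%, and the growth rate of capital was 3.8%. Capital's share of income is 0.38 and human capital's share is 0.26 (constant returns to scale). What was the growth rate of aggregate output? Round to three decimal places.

5.574%

Labor's share = 1 − 0.38 − 0.26 = 0.36.
Capital: 0.38 × 3.8 = 1.444 pp.
Average years of schooling: 0.26 × 7.9 = 2.054 pp.
Total hours worked: 0.36 × 4.1 = 1.476 pp.
Output growth = 0.6 + 4.974 = 5.574%.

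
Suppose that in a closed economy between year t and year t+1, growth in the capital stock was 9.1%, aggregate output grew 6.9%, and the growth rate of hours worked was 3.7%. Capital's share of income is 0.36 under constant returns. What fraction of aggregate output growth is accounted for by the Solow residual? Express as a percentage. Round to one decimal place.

The Solow residual accounted for 18.2% of growth.

Labor's share = 1 − 0.36 = 0.64.
The capital stock: 0.36 × 9.1 = 3.276 pp.
Hours worked: 0.64 × 3.7 = 2.368 pp.
TFP growth = 6.9 − 5.644 = 1.256%.
TFP share of growth = 1.256 / 6.9 × 100 = 18.203%.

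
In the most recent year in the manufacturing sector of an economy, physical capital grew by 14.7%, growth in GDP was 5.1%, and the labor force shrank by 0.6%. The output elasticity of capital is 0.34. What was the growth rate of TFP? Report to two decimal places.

0.50%

Labor's share = 1 − 0.34 = 0.66.
Physical capital: 0.34 × 14.7 = 4.998 pp.
The labor force: 0.66 × (-0.6) = -0.396 pp.
TFP growth = 5.1 − 4.602 = 0.498%.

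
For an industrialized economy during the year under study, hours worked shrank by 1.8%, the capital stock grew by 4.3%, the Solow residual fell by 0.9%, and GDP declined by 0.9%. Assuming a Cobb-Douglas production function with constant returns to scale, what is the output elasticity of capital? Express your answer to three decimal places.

gY = gA + α·gK + (1−α)·gL, so gY − gA − gL = α(gK − gL).
-0.9 + 0.9 + 1.8 = α × (4.3 − (-1.8)).
1.8 = 6.1 α, so α = 0.29508.

The output elasticity of capital is 0.295.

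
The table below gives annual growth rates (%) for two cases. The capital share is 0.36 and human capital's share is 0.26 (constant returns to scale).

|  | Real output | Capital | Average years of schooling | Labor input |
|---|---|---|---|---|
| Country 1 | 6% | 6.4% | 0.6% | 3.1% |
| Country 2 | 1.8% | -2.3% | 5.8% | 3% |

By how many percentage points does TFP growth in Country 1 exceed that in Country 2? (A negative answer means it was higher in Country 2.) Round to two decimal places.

Labor's share = 1 − 0.36 − 0.26 = 0.38.
Country 1: TFP = 6 − 2.304 − 0.156 − 1.178 = 2.362%.
Country 2: TFP = 1.8 + 0.828 − 1.508 − 1.14 = -0.02%.
Difference = 2.362 − (-0.02) = 2.382 pp.

2.38 percentage points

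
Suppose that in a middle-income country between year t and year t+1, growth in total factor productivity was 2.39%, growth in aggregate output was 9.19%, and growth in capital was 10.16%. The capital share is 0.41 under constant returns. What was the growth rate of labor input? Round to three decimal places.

4.465%

Labor's share = 1 − 0.41 = 0.59.
gY = gA + 0.41×10.16 + 0.59×g.
0.59×g = 9.19 − 2.39 − 4.1656 = 2.6344.
g = 2.6344 / 0.59 = 4.46508%.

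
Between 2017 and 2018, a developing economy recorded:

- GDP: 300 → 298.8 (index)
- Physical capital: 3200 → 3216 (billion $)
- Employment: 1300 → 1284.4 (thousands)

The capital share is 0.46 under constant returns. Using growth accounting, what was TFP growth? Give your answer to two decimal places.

0.02%

GDP growth = (298.8 − 300) / 300 = -0.4%.
Physical capital growth = (3216 − 3200) / 3200 = 0.5%.
Employment growth = (1284.4 − 1300) / 1300 = -1.2%.
Labor's share = 1 − 0.46 = 0.54.
Physical capital: 0.46 × 0.5 = 0.23 pp.
Employment: 0.54 × (-1.2) = -0.648 pp.
TFP growth = -0.4 + 0.418 = 0.018%.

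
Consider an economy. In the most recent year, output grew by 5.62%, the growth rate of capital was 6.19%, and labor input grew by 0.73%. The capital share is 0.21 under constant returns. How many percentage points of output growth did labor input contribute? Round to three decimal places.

Labor's share = 1 − 0.21 = 0.79.
Contribution = share × growth = 0.79 × 0.73 = 0.5767 pp.

0.577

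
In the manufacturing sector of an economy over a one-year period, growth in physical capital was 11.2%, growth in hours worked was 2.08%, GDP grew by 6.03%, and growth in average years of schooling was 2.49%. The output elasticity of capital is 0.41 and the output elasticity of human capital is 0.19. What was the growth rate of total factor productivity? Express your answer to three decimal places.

Labor's share = 1 − 0.41 − 0.19 = 0.4.
Physical capital: 0.41 × 11.2 = 4.592 pp.
Average years of schooling: 0.19 × 2.49 = 0.4731 pp.
Hours worked: 0.4 × 2.08 = 0.832 pp.
TFP growth = 6.03 − 5.8971 = 0.1329%.

Total factor productivity growth was 0.133%.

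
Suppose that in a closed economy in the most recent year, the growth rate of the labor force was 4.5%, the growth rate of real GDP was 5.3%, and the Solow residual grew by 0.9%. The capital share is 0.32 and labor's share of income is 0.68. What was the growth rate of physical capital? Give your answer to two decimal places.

4.19%

Labor's share = 1 − 0.32 = 0.68.
gY = gA + 0.68×4.5 + 0.32×g.
0.32×g = 5.3 − 0.9 − 3.06 = 1.34.
g = 1.34 / 0.32 = 4.1875%.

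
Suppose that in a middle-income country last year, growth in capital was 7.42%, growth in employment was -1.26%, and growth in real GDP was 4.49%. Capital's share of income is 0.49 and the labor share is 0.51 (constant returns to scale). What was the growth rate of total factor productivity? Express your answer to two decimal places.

1.50%

Labor's share = 1 − 0.49 = 0.51.
Capital: 0.49 × 7.42 = 3.6358 pp.
Employment: 0.51 × (-1.26) = -0.6426 pp.
TFP growth = 4.49 − 2.9932 = 1.4968%.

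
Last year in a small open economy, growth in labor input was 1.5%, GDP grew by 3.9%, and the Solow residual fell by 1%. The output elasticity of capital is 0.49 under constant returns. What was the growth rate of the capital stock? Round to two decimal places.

Labor's share = 1 − 0.49 = 0.51.
gY = gA + 0.51×1.5 + 0.49×g.
0.49×g = 3.9 + 1 − 0.765 = 4.135.
g = 4.135 / 0.49 = 8.4388%.

8.44%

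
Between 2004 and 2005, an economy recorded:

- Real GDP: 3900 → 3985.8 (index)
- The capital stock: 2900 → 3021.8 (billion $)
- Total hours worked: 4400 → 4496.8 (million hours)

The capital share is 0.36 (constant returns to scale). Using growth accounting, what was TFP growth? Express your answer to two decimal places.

Real GDP growth = (3985.8 − 3900) / 3900 = 2.2%.
The capital stock growth = (3021.8 − 2900) / 2900 = 4.2%.
Total hours worked growth = (4496.8 − 4400) / 4400 = 2.2%.
Labor's share = 1 − 0.36 = 0.64.
The capital stock: 0.36 × 4.2 = 1.512 pp.
Total hours worked: 0.64 × 2.2 = 1.408 pp.
TFP growth = 2.2 − 2.92 = -0.72%.

-0.72%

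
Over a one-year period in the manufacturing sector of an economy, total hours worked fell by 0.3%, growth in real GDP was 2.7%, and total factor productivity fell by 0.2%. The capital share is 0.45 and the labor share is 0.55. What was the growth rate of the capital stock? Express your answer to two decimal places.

Labor's share = 1 − 0.45 = 0.55.
gY = gA + 0.55×(-0.3) + 0.45×g.
0.45×g = 2.7 + 0.2 + 0.165 = 3.065.
g = 3.065 / 0.45 = 6.8111%.

6.81%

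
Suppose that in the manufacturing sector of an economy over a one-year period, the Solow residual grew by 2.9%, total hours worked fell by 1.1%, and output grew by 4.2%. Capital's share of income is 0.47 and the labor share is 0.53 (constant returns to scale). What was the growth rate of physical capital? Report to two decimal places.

Labor's share = 1 − 0.47 = 0.53.
gY = gA + 0.53×(-1.1) + 0.47×g.
0.47×g = 4.2 − 2.9 + 0.583 = 1.883.
g = 1.883 / 0.47 = 4.0064%.

Physical capital grew 4.01%.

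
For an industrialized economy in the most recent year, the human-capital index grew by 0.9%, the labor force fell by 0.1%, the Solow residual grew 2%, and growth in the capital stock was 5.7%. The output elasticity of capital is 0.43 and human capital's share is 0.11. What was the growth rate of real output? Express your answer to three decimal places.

Labor's share = 1 − 0.43 − 0.11 = 0.46.
The capital stock: 0.43 × 5.7 = 2.451 pp.
The human-capital index: 0.11 × 0.9 = 0.099 pp.
The labor force: 0.46 × (-0.1) = -0.046 pp.
Output growth = 2 + 2.504 = 4.504%.

4.504%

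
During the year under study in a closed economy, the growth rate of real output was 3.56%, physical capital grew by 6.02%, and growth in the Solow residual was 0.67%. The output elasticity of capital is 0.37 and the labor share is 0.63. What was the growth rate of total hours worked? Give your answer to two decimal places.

Total hours worked growth was 1.05%.

Labor's share = 1 − 0.37 = 0.63.
gY = gA + 0.37×6.02 + 0.63×g.
0.63×g = 3.56 − 0.67 − 2.2274 = 0.6626.
g = 0.6626 / 0.63 = 1.0517%.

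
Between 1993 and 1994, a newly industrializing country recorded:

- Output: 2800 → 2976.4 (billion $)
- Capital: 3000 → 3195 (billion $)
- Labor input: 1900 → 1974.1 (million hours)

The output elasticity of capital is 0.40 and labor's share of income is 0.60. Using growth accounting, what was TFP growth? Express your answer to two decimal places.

1.36%

Output growth = (2976.4 − 2800) / 2800 = 6.3%.
Capital growth = (3195 − 3000) / 3000 = 6.5%.
Labor input growth = (1974.1 − 1900) / 1900 = 3.9%.
Labor's share = 1 − 0.4 = 0.6.
Capital: 0.4 × 6.5 = 2.6 pp.
Labor input: 0.6 × 3.9 = 2.34 pp.
TFP growth = 6.3 − 4.94 = 1.36%.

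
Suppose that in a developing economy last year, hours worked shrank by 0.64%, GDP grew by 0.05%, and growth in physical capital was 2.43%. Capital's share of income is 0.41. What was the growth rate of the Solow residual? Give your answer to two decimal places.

Labor's share = 1 − 0.41 = 0.59.
Physical capital: 0.41 × 2.43 = 0.9963 pp.
Hours worked: 0.59 × (-0.64) = -0.3776 pp.
TFP growth = 0.05 − 0.6187 = -0.5687%.

-0.57%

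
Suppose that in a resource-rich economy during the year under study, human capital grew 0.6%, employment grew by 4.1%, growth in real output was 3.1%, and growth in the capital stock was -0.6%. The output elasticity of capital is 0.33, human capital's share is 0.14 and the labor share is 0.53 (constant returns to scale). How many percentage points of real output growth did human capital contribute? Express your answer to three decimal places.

Contribution = share × growth = 0.14 × 0.6 = 0.084 pp.

0.084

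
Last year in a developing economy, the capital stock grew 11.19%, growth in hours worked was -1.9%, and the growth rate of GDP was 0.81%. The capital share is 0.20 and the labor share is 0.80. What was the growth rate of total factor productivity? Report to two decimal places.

Labor's share = 1 − 0.2 = 0.8.
The capital stock: 0.2 × 11.19 = 2.238 pp.
Hours worked: 0.8 × (-1.9) = -1.52 pp.
TFP growth = 0.81 − 0.718 = 0.092%.

0.09%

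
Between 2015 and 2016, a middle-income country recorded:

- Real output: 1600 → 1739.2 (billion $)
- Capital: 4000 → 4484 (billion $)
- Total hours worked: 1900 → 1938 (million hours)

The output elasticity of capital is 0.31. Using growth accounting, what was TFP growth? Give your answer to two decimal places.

Real output growth = (1739.2 − 1600) / 1600 = 8.7%.
Capital growth = (4484 − 4000) / 4000 = 12.1%.
Total hours worked growth = (1938 − 1900) / 1900 = 2%.
Labor's share = 1 − 0.31 = 0.69.
Capital: 0.31 × 12.1 = 3.751 pp.
Total hours worked: 0.69 × 2 = 1.38 pp.
TFP growth = 8.7 − 5.131 = 3.569%.

3.57%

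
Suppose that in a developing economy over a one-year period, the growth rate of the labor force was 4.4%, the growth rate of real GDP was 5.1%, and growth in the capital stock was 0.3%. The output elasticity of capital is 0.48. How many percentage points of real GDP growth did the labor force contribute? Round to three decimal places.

2.288

Labor's share = 1 − 0.48 = 0.52.
Contribution = share × growth = 0.52 × 4.4 = 2.288 pp.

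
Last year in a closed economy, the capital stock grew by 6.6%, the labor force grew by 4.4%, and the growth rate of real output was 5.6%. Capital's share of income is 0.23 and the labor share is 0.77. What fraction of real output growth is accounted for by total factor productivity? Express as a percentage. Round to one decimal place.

Labor's share = 1 − 0.23 = 0.77.
The capital stock: 0.23 × 6.6 = 1.518 pp.
The labor force: 0.77 × 4.4 = 3.388 pp.
TFP growth = 5.6 − 4.906 = 0.694%.
TFP share of growth = 0.694 / 5.6 × 100 = 12.393%.

12.4%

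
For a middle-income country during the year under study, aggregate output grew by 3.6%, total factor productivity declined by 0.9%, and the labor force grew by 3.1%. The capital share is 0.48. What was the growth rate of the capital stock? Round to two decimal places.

Labor's share = 1 − 0.48 = 0.52.
gY = gA + 0.52×3.1 + 0.48×g.
0.48×g = 3.6 + 0.9 − 1.612 = 2.888.
g = 2.888 / 0.48 = 6.0167%.

The capital stock grew 6.02%.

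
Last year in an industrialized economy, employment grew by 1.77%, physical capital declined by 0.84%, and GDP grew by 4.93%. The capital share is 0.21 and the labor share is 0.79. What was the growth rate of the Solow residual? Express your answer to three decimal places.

Labor's share = 1 − 0.21 = 0.79.
Physical capital: 0.21 × (-0.84) = -0.1764 pp.
Employment: 0.79 × 1.77 = 1.3983 pp.
TFP growth = 4.93 − 1.2219 = 3.7081%.

3.708%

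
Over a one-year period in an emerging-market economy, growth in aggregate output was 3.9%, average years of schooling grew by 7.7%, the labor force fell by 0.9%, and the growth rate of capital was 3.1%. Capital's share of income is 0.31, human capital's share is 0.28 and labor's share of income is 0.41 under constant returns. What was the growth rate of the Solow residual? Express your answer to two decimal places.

1.15%

Labor's share = 1 − 0.31 − 0.28 = 0.41.
Capital: 0.31 × 3.1 = 0.961 pp.
Average years of schooling: 0.28 × 7.7 = 2.156 pp.
The labor force: 0.41 × (-0.9) = -0.369 pp.
TFP growth = 3.9 − 2.748 = 1.152%.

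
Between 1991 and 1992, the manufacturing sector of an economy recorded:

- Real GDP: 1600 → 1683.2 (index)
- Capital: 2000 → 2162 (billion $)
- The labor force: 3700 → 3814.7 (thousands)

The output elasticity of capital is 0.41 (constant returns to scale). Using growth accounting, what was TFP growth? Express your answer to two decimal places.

Real GDP growth = (1683.2 − 1600) / 1600 = 5.2%.
Capital growth = (2162 − 2000) / 2000 = 8.1%.
The labor force growth = (3814.7 − 3700) / 3700 = 3.1%.
Labor's share = 1 − 0.41 = 0.59.
Capital: 0.41 × 8.1 = 3.321 pp.
The labor force: 0.59 × 3.1 = 1.829 pp.
TFP growth = 5.2 − 5.15 = 0.05%.

0.05%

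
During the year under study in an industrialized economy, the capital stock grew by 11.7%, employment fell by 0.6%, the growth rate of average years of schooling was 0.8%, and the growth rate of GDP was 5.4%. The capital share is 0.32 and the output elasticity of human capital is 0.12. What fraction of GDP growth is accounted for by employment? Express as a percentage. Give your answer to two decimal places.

Employment accounted for -6.22% of growth.

Labor's share = 1 − 0.32 − 0.12 = 0.56.
Employment contributed 0.56 × (-0.6) = -0.336 pp.
Share of growth = -0.336 / 5.4 × 100 = -6.2222%.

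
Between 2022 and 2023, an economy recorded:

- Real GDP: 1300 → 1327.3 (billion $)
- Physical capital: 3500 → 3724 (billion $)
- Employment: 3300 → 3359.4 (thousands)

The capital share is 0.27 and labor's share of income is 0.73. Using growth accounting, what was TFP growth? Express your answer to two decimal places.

Real GDP growth = (1327.3 − 1300) / 1300 = 2.1%.
Physical capital growth = (3724 − 3500) / 3500 = 6.4%.
Employment growth = (3359.4 − 3300) / 3300 = 1.8%.
Labor's share = 1 − 0.27 = 0.73.
Physical capital: 0.27 × 6.4 = 1.728 pp.
Employment: 0.73 × 1.8 = 1.314 pp.
TFP growth = 2.1 − 3.042 = -0.942%.

-0.94%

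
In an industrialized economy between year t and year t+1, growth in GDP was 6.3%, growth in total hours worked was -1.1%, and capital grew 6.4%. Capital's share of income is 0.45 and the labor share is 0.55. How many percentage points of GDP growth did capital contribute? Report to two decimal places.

2.88 percentage points

Contribution = share × growth = 0.45 × 6.4 = 2.88 pp.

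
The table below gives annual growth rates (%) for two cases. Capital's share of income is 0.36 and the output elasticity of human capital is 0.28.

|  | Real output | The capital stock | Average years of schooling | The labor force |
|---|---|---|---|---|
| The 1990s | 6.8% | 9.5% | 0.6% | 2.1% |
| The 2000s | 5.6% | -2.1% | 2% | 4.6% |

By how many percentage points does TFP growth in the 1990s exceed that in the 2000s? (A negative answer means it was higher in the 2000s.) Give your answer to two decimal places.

Labor's share = 1 − 0.36 − 0.28 = 0.36.
The 1990s: TFP = 6.8 − 3.42 − 0.168 − 0.756 = 2.456%.
The 2000s: TFP = 5.6 + 0.756 − 0.56 − 1.656 = 4.14%.
Difference = 2.456 − (4.14) = -1.684 pp.

-1.68 percentage points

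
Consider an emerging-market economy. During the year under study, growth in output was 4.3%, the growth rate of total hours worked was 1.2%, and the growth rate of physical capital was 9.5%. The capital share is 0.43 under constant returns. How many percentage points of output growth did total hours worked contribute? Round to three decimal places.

0.684

Labor's share = 1 − 0.43 = 0.57.
Contribution = share × growth = 0.57 × 1.2 = 0.684 pp.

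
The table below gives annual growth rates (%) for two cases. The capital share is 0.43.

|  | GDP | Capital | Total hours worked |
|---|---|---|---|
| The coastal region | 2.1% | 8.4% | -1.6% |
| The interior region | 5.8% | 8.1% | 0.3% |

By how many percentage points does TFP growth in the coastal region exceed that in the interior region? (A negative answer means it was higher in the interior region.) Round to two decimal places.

Labor's share = 1 − 0.43 = 0.57.
The coastal region: TFP = 2.1 − 3.612 + 0.912 = -0.6%.
The interior region: TFP = 5.8 − 3.483 − 0.171 = 2.146%.
Difference = -0.6 − (2.146) = -2.746 pp.

-2.75 percentage points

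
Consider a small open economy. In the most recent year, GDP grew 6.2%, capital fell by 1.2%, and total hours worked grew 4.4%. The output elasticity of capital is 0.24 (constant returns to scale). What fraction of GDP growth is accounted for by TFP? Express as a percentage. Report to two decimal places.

50.71%

Labor's share = 1 − 0.24 = 0.76.
Capital: 0.24 × (-1.2) = -0.288 pp.
Total hours worked: 0.76 × 4.4 = 3.344 pp.
TFP growth = 6.2 − 3.056 = 3.144%.
TFP share of growth = 3.144 / 6.2 × 100 = 50.7097%.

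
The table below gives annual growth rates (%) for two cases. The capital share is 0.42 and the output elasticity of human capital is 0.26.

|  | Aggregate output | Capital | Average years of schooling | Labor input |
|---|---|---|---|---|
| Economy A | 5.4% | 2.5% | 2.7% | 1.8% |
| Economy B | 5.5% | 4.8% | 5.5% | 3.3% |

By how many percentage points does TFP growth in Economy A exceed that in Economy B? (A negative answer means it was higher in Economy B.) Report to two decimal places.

Labor's share = 1 − 0.42 − 0.26 = 0.32.
Economy A: TFP = 5.4 − 1.05 − 0.702 − 0.576 = 3.072%.
Economy B: TFP = 5.5 − 2.016 − 1.43 − 1.056 = 0.998%.
Difference = 3.072 − (0.998) = 2.074 pp.

2.07 percentage points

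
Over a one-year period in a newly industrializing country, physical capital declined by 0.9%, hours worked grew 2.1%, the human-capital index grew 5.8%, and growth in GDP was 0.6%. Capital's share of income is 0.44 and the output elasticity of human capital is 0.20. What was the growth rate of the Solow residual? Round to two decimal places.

Labor's share = 1 − 0.44 − 0.2 = 0.36.
Physical capital: 0.44 × (-0.9) = -0.396 pp.
The human-capital index: 0.2 × 5.8 = 1.16 pp.
Hours worked: 0.36 × 2.1 = 0.756 pp.
TFP growth = 0.6 − 1.52 = -0.92%.

-0.92%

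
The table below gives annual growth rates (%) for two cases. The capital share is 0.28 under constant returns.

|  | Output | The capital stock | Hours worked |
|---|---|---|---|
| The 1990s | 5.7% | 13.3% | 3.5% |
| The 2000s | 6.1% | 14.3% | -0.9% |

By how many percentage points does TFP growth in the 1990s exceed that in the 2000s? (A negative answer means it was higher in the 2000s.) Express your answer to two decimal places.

-3.29 percentage points

Labor's share = 1 − 0.28 = 0.72.
The 1990s: TFP = 5.7 − 3.724 − 2.52 = -0.544%.
The 2000s: TFP = 6.1 − 4.004 + 0.648 = 2.744%.
Difference = -0.544 − (2.744) = -3.288 pp.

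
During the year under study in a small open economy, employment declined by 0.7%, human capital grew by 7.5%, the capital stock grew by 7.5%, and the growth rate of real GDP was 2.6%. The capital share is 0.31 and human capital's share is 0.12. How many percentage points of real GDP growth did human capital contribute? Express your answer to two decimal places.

Contribution = share × growth = 0.12 × 7.5 = 0.9 pp.

0.90 pp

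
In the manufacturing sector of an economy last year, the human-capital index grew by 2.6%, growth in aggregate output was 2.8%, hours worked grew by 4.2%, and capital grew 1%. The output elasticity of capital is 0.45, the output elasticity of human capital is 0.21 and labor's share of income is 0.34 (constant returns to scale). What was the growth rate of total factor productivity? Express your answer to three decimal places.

0.376%

Labor's share = 1 − 0.45 − 0.21 = 0.34.
Capital: 0.45 × 1 = 0.45 pp.
The human-capital index: 0.21 × 2.6 = 0.546 pp.
Hours worked: 0.34 × 4.2 = 1.428 pp.
TFP growth = 2.8 − 2.424 = 0.376%.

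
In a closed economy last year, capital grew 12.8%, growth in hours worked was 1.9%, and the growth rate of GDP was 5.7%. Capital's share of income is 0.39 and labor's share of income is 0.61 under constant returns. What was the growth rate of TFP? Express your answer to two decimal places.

-0.45%

Labor's share = 1 − 0.39 = 0.61.
Capital: 0.39 × 12.8 = 4.992 pp.
Hours worked: 0.61 × 1.9 = 1.159 pp.
TFP growth = 5.7 − 6.151 = -0.451%.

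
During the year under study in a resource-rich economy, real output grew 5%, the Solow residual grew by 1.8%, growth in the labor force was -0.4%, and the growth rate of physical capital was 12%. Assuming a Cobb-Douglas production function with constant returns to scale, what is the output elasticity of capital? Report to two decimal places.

gY = gA + α·gK + (1−α)·gL, so gY − gA − gL = α(gK − gL).
5 − 1.8 + 0.4 = α × (12 − (-0.4)).
3.6 = 12.4 α, so α = 0.2903.

α = 0.29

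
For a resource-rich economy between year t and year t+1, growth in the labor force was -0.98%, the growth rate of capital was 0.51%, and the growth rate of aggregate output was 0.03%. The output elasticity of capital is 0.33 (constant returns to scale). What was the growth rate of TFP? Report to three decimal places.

0.518%

Labor's share = 1 − 0.33 = 0.67.
Capital: 0.33 × 0.51 = 0.1683 pp.
The labor force: 0.67 × (-0.98) = -0.6566 pp.
TFP growth = 0.03 + 0.4883 = 0.5183%.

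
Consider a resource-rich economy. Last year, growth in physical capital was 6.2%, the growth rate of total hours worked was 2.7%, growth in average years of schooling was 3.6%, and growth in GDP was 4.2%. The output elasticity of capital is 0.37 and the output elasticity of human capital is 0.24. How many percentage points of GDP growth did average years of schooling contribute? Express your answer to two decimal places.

0.86 percentage points

Contribution = share × growth = 0.24 × 3.6 = 0.864 pp.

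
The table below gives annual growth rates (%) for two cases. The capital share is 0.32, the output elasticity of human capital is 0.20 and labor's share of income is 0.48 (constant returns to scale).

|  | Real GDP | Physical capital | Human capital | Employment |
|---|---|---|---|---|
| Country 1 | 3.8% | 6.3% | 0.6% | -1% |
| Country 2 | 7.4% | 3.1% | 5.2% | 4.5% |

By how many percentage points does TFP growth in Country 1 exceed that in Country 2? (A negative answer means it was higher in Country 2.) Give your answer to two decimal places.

-1.06 percentage points

Labor's share = 1 − 0.32 − 0.2 = 0.48.
Country 1: TFP = 3.8 − 2.016 − 0.12 + 0.48 = 2.144%.
Country 2: TFP = 7.4 − 0.992 − 1.04 − 2.16 = 3.208%.
Difference = 2.144 − (3.208) = -1.064 pp.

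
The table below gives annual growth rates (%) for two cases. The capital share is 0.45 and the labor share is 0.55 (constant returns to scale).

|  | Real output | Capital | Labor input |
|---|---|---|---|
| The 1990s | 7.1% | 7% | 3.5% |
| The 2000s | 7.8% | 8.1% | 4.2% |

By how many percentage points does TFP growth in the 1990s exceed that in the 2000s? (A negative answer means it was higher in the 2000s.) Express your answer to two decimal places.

0.18 percentage points

Labor's share = 1 − 0.45 = 0.55.
The 1990s: TFP = 7.1 − 3.15 − 1.925 = 2.025%.
The 2000s: TFP = 7.8 − 3.645 − 2.31 = 1.845%.
Difference = 2.025 − (1.845) = 0.18 pp.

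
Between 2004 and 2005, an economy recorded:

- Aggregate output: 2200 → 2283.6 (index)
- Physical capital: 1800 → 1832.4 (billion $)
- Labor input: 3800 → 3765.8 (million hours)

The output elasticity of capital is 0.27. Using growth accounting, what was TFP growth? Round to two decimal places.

TFP grew 3.97%.

Aggregate output growth = (2283.6 − 2200) / 2200 = 3.8%.
Physical capital growth = (1832.4 − 1800) / 1800 = 1.8%.
Labor input growth = (3765.8 − 3800) / 3800 = -0.9%.
Labor's share = 1 − 0.27 = 0.73.
Physical capital: 0.27 × 1.8 = 0.486 pp.
Labor input: 0.73 × (-0.9) = -0.657 pp.
TFP growth = 3.8 + 0.171 = 3.971%.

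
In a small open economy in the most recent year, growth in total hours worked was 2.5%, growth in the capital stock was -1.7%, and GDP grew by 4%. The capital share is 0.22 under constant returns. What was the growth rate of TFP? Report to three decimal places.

2.424%

Labor's share = 1 − 0.22 = 0.78.
The capital stock: 0.22 × (-1.7) = -0.374 pp.
Total hours worked: 0.78 × 2.5 = 1.95 pp.
TFP growth = 4 − 1.576 = 2.424%.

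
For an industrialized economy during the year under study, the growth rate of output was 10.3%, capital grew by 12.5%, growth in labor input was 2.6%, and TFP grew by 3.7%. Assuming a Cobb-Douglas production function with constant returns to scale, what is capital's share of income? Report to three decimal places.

Capital's share of income is 0.404.

gY = gA + α·gK + (1−α)·gL, so gY − gA − gL = α(gK − gL).
10.3 − 3.7 − 2.6 = α × (12.5 − 2.6).
4 = 9.9 α, so α = 0.40404.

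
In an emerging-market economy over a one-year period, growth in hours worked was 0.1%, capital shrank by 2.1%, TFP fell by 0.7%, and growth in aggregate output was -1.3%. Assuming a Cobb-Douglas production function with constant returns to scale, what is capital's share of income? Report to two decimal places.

α = 0.32

gY = gA + α·gK + (1−α)·gL, so gY − gA − gL = α(gK − gL).
-1.3 + 0.7 − 0.1 = α × (-2.1 − 0.1).
-0.7 = -2.2 α, so α = 0.3182.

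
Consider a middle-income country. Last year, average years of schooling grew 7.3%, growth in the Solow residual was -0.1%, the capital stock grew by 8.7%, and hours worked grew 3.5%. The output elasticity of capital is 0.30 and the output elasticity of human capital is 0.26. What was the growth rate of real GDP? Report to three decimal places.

Labor's share = 1 − 0.3 − 0.26 = 0.44.
The capital stock: 0.3 × 8.7 = 2.61 pp.
Average years of schooling: 0.26 × 7.3 = 1.898 pp.
Hours worked: 0.44 × 3.5 = 1.54 pp.
Output growth = -0.1 + 6.048 = 5.948%.

Real GDP growth was 5.948%.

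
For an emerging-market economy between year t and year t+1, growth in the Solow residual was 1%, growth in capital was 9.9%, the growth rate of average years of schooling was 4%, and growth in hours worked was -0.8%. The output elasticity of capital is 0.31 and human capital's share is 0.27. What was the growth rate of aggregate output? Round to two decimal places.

Labor's share = 1 − 0.31 − 0.27 = 0.42.
Capital: 0.31 × 9.9 = 3.069 pp.
Average years of schooling: 0.27 × 4 = 1.08 pp.
Hours worked: 0.42 × (-0.8) = -0.336 pp.
Output growth = 1 + 3.813 = 4.813%.

4.81%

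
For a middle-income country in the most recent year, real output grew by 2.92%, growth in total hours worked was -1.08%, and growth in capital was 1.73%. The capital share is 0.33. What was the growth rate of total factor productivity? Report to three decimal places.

3.073%

Labor's share = 1 − 0.33 = 0.67.
Capital: 0.33 × 1.73 = 0.5709 pp.
Total hours worked: 0.67 × (-1.08) = -0.7236 pp.
TFP growth = 2.92 + 0.1527 = 3.0727%.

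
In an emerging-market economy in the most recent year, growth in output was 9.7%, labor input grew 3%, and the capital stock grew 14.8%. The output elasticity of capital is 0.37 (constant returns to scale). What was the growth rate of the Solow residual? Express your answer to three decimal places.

Labor's share = 1 − 0.37 = 0.63.
The capital stock: 0.37 × 14.8 = 5.476 pp.
Labor input: 0.63 × 3 = 1.89 pp.
TFP growth = 9.7 − 7.366 = 2.334%.

2.334%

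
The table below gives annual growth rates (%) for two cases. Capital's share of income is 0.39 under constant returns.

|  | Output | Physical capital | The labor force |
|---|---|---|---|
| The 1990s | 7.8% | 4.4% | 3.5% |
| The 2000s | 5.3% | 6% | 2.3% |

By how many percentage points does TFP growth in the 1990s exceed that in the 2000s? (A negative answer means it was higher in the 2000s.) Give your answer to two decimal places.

Labor's share = 1 − 0.39 = 0.61.
The 1990s: TFP = 7.8 − 1.716 − 2.135 = 3.949%.
The 2000s: TFP = 5.3 − 2.34 − 1.403 = 1.557%.
Difference = 3.949 − (1.557) = 2.392 pp.

2.39 percentage points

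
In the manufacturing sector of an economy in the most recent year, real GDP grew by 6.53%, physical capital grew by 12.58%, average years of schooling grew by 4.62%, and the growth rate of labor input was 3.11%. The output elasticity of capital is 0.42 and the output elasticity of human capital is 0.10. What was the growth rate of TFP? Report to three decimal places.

-0.708%

Labor's share = 1 − 0.42 − 0.1 = 0.48.
Physical capital: 0.42 × 12.58 = 5.2836 pp.
Average years of schooling: 0.1 × 4.62 = 0.462 pp.
Labor input: 0.48 × 3.11 = 1.4928 pp.
TFP growth = 6.53 − 7.2384 = -0.7084%.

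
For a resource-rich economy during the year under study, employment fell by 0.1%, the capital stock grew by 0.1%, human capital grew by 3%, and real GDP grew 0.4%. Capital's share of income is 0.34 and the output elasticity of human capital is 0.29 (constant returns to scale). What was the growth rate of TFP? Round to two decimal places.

Labor's share = 1 − 0.34 − 0.29 = 0.37.
The capital stock: 0.34 × 0.1 = 0.034 pp.
Human capital: 0.29 × 3 = 0.87 pp.
Employment: 0.37 × (-0.1) = -0.037 pp.
TFP growth = 0.4 − 0.867 = -0.467%.

-0.47%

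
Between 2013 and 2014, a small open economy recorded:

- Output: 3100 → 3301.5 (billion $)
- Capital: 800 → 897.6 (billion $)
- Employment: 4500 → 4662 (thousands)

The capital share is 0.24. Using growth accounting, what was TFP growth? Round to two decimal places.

0.84%

Output growth = (3301.5 − 3100) / 3100 = 6.5%.
Capital growth = (897.6 − 800) / 800 = 12.2%.
Employment growth = (4662 − 4500) / 4500 = 3.6%.
Labor's share = 1 − 0.24 = 0.76.
Capital: 0.24 × 12.2 = 2.928 pp.
Employment: 0.76 × 3.6 = 2.736 pp.
TFP growth = 6.5 − 5.664 = 0.836%.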